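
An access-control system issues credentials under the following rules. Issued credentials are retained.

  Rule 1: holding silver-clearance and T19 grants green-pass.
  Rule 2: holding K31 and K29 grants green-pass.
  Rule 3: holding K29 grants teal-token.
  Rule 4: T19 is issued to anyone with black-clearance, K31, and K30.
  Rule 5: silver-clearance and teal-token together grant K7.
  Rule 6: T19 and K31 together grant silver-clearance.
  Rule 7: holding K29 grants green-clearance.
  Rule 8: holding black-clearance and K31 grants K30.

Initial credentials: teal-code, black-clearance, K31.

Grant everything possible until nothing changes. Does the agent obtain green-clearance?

green-clearance would need K29 (Rule 7), but K29 is never granted.

No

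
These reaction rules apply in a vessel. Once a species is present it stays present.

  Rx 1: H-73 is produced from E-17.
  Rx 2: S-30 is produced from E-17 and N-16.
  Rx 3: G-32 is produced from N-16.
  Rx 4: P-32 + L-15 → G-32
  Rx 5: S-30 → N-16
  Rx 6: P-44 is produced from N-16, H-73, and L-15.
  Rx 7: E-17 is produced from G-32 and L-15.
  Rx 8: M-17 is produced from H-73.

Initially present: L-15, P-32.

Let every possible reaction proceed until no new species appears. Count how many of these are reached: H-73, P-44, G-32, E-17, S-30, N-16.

P-32 and L-15 present → G-32 forms (Rx 4).
G-32 and L-15 present → E-17 forms (Rx 7).
E-17 present → H-73 forms (Rx 1).
H-73: reached.
P-44 would need N-16, H-73, and L-15 (Rx 6), but N-16 never forms.
G-32: reached.
E-17: reached.
S-30 would need E-17 and N-16 (Rx 2), but N-16 never forms.
N-16 would need S-30 (Rx 5), but S-30 never forms.
Reached: H-73, G-32, and E-17 — 3 of the 6.

3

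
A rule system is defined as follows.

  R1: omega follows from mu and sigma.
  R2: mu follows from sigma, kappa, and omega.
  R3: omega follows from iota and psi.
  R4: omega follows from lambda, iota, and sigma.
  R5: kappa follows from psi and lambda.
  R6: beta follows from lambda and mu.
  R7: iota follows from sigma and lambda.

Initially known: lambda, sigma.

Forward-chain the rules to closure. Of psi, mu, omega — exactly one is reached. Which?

omega

sigma and lambda hold, so iota follows (R7).
lambda, iota, and sigma hold, so omega follows (R4).
No rule produces psi, and it is not given. mu would need sigma, kappa, and omega (R2), but kappa is never established.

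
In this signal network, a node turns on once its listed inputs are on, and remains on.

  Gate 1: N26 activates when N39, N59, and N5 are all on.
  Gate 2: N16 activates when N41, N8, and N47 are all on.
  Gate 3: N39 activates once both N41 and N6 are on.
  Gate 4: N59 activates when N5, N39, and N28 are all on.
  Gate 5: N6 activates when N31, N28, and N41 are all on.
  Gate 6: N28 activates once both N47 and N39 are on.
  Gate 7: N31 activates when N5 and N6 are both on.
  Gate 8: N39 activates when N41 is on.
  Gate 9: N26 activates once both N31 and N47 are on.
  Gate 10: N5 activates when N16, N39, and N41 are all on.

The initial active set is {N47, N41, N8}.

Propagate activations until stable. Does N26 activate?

Yes

Gate 2: N41, N8, and N47 on → N16 on.
Gate 8: N41 on → N39 on.
N47 and N39 are on, so N28 activates (Gate 6).
N16, N39, and N41 are on, so N5 activates (Gate 10).
N5, N39, and N28 are on, so N59 activates (Gate 4).
Gate 1: N39, N59, and N5 on → N26 on.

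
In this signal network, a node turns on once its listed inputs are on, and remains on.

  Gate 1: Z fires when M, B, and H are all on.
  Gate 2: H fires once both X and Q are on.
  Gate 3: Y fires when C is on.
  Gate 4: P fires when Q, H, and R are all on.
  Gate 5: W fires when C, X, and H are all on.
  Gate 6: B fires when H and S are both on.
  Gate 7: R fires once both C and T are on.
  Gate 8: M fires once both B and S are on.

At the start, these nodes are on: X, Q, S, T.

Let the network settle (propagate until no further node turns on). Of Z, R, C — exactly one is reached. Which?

X and Q are on, so H fires (Gate 2).
H and S are on, so B fires (Gate 6).
B and S are on, so M fires (Gate 8).
M, B, and H are on, so Z fires (Gate 1).
R would need C and T (Gate 7), but C never turns on. No rule produces C, and it is not given.

Z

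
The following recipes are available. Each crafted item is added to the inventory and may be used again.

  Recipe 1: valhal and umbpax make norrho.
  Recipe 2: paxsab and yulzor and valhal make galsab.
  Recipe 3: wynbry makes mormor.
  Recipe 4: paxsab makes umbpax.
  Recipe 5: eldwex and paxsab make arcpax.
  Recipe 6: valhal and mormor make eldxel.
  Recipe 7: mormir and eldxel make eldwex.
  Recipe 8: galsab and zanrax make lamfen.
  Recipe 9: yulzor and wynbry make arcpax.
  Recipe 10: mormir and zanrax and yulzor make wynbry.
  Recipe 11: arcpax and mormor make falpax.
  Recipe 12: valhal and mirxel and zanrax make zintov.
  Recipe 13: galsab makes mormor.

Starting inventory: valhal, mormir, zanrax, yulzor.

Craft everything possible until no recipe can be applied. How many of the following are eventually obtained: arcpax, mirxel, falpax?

Using Recipe 10, mormir, zanrax, and yulzor make wynbry.
wynbry → mormor (Recipe 3).
yulzor and wynbry → arcpax (Recipe 9).
arcpax and mormor → falpax (Recipe 11).
arcpax: reached.
No rule produces mirxel, and it is not given.
falpax: reached.
Reached: arcpax and falpax — 2 of the 3.

2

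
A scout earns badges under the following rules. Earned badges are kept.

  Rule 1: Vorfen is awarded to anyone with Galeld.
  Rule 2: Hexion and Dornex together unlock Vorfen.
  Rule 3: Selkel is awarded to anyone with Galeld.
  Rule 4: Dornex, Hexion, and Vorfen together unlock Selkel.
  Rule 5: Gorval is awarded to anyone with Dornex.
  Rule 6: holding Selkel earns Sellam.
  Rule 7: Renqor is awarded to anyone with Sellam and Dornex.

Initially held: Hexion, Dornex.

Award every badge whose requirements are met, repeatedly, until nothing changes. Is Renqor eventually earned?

With Hexion and Dornex, Vorfen is earned (Rule 2).
With Dornex, Hexion, and Vorfen, Selkel is earned (Rule 4).
With Selkel, Sellam is earned (Rule 6).
With Sellam and Dornex, Renqor is earned (Rule 7).

Yes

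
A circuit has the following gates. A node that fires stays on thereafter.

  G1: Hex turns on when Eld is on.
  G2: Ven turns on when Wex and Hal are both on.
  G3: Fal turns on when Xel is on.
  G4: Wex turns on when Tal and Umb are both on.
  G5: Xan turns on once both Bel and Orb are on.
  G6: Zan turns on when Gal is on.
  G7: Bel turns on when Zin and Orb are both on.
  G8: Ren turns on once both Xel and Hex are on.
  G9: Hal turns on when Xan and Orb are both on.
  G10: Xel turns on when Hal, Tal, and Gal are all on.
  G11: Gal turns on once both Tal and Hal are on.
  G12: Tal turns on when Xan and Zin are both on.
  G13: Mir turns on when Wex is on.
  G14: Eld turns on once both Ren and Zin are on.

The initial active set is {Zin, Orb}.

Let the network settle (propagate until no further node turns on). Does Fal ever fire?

Yes

G7: Zin and Orb on → Bel on.
G5: Bel and Orb on → Xan on.
G9: Xan and Orb on → Hal on.
Xan and Zin are on, so Tal turns on (G12).
Tal and Hal are on, so Gal turns on (G11).
G10: Hal, Tal, and Gal on → Xel on.
G3: Xel on → Fal on.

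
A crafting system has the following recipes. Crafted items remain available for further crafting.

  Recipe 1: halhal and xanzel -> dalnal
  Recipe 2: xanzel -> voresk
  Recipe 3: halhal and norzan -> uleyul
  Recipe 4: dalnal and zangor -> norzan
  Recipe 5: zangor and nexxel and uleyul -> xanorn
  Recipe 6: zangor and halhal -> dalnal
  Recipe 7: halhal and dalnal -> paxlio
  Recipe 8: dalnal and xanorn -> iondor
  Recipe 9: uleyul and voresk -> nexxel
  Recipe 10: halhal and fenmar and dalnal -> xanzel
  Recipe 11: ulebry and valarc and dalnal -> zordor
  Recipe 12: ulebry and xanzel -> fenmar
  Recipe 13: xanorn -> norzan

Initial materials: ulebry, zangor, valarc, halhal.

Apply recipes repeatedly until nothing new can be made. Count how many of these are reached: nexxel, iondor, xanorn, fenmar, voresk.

0

nexxel would need uleyul and voresk (Recipe 9), but voresk is never obtained.
iondor would need dalnal and xanorn (Recipe 8), but xanorn is never obtained.
xanorn would need zangor, nexxel, and uleyul (Recipe 5), but nexxel is never obtained.
fenmar would need ulebry and xanzel (Recipe 12), but xanzel is never obtained.
voresk would need xanzel (Recipe 2), but xanzel is never obtained.
None of the 5 are reached.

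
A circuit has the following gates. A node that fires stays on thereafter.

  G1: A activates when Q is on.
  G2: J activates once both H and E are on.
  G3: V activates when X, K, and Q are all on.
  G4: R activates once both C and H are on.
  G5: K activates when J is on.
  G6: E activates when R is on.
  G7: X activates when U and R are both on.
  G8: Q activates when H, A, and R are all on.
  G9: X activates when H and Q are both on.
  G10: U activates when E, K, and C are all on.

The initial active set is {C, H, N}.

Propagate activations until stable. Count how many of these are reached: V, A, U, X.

2

G4: C and H on → R on.
G6: R on → E on.
H and E are on, so J activates (G2).
G5: J on → K on.
G10: E, K, and C on → U on.
U and R are on, so X activates (G7).
V would need X, K, and Q (G3), but Q never turns on.
A would need Q (G1), but Q never turns on.
U: reached.
X: reached.
Reached: U and X — 2 of the 4.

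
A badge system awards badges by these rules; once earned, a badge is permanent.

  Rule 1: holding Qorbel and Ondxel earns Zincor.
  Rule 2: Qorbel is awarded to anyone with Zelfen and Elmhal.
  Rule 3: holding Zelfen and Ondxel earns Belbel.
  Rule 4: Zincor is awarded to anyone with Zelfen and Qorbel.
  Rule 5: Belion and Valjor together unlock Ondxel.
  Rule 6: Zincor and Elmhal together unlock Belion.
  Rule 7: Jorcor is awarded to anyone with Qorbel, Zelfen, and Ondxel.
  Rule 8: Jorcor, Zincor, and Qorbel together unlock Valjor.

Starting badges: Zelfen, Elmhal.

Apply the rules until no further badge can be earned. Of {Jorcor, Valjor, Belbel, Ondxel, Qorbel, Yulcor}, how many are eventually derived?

1

With Zelfen and Elmhal, Qorbel is earned (Rule 2).
Jorcor would need Qorbel, Zelfen, and Ondxel (Rule 7), but Ondxel is never earned.
Valjor would need Jorcor, Zincor, and Qorbel (Rule 8), but Jorcor is never earned.
Belbel would need Zelfen and Ondxel (Rule 3), but Ondxel is never earned.
Ondxel would need Belion and Valjor (Rule 5), but Valjor is never earned.
Qorbel: reached.
No rule produces Yulcor, and it is not given.
Reached: Qorbel — 1 of the 6.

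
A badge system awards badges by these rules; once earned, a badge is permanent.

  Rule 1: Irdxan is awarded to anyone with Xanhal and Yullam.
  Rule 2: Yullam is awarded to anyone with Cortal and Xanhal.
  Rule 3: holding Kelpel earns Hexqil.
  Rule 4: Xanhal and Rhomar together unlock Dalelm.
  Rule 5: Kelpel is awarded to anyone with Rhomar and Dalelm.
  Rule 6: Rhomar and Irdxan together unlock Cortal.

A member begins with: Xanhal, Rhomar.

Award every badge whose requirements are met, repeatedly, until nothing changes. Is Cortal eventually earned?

Cortal would need Rhomar and Irdxan (Rule 6), but Irdxan is never earned.

No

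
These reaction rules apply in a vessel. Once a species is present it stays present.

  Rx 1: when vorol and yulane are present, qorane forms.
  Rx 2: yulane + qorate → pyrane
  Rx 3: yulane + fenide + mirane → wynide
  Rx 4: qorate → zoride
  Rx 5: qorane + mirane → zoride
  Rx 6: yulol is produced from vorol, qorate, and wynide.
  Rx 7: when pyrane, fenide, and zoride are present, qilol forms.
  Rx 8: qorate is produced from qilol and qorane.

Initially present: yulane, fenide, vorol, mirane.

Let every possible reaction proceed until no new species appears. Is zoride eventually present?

Yes

vorol and yulane present → qorane forms (Rx 1).
qorane and mirane present → zoride forms (Rx 5).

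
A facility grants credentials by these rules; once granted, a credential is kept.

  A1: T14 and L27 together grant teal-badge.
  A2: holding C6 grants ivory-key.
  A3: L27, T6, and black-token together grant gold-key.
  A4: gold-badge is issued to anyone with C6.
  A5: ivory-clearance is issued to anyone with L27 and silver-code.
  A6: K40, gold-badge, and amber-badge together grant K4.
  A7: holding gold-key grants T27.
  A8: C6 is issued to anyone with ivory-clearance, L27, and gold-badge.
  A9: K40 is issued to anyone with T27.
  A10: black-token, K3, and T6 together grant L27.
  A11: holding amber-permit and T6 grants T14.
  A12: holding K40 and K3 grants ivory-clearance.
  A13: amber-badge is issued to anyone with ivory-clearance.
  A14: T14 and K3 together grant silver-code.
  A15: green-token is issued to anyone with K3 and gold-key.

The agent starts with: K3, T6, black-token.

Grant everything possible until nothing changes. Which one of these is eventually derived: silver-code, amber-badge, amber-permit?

Holding black-token, K3, and T6 grants L27 (A10).
Holding L27, T6, and black-token grants gold-key (A3).
Holding gold-key grants T27 (A7).
Holding T27 grants K40 (A9).
Holding K40 and K3 grants ivory-clearance (A12).
Holding ivory-clearance grants amber-badge (A13).
No rule produces amber-permit, and it is not given. silver-code would need T14 and K3 (A14), but T14 is never granted.

amber-badge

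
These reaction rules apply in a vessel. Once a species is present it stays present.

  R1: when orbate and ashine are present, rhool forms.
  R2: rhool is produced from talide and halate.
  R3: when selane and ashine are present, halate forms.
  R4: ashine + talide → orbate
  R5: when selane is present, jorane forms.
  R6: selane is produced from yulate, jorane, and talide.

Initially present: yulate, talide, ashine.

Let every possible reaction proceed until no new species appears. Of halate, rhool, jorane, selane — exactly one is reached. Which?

ashine and talide present → orbate forms (R4).
orbate and ashine present → rhool forms (R1).
selane would need yulate, jorane, and talide (R6), but jorane never forms. halate would need selane and ashine (R3), but selane never forms. jorane would need selane (R5), but selane never forms.

rhool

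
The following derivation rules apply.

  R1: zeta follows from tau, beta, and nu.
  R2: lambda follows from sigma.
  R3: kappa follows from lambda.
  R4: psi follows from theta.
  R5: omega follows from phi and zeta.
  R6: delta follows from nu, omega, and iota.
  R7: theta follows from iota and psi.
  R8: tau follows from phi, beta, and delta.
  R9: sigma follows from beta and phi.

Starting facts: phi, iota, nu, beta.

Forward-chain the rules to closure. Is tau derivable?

tau would need phi, beta, and delta (R8), but delta is never established.

No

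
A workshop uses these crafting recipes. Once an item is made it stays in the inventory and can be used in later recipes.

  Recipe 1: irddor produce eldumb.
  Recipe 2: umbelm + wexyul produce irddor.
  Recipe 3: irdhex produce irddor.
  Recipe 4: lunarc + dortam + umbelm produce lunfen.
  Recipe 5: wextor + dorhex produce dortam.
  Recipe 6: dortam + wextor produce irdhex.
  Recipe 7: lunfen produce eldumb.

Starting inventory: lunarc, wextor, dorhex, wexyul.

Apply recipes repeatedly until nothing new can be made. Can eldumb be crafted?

wextor + dorhex → dortam (Recipe 5).
Using Recipe 6, dortam and wextor make irdhex.
Using Recipe 3, irdhex makes irddor.
Using Recipe 1, irddor makes eldumb.

Yes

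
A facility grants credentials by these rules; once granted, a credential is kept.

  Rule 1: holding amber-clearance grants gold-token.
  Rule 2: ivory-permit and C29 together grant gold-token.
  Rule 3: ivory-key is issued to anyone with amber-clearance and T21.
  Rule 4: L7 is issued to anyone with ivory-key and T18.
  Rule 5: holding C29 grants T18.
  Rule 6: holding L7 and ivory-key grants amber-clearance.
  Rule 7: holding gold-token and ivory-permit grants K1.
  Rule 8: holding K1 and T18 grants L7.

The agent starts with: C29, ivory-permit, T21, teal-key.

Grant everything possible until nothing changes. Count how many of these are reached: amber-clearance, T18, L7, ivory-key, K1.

Holding ivory-permit and C29 grants gold-token (Rule 2).
Holding C29 grants T18 (Rule 5).
Holding gold-token and ivory-permit grants K1 (Rule 7).
Holding K1 and T18 grants L7 (Rule 8).
amber-clearance would need L7 and ivory-key (Rule 6), but ivory-key is never granted.
T18: reached.
L7: reached.
ivory-key would need amber-clearance and T21 (Rule 3), but amber-clearance is never granted.
K1: reached.
Reached: T18, L7, and K1 — 3 of the 5.

3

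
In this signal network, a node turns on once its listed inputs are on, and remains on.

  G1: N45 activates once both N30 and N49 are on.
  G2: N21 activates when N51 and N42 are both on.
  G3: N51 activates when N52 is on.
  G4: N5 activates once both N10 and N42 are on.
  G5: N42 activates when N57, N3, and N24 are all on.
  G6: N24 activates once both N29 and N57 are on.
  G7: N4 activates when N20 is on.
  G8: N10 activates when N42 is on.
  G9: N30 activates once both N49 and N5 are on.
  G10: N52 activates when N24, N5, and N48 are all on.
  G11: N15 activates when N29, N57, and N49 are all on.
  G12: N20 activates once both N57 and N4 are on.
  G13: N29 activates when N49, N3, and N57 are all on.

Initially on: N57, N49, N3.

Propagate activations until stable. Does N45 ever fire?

Yes

G13: N49, N3, and N57 on → N29 on.
N29 and N57 are on, so N24 activates (G6).
G5: N57, N3, and N24 on → N42 on.
N42 is on, so N10 activates (G8).
G4: N10 and N42 on → N5 on.
N49 and N5 are on, so N30 activates (G9).
N30 and N49 are on, so N45 activates (G1).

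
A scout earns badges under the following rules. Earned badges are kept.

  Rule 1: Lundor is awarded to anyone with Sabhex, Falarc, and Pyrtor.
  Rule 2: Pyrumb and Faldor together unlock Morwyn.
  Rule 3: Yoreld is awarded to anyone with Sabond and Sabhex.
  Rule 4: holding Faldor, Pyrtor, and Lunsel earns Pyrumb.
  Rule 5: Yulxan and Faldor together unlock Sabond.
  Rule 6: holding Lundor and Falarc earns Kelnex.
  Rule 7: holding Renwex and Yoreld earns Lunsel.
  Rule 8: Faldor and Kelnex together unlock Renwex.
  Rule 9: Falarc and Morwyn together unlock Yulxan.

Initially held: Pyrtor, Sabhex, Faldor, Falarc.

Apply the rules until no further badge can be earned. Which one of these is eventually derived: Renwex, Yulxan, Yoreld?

Renwex

With Sabhex, Falarc, and Pyrtor, Lundor is earned (Rule 1).
With Lundor and Falarc, Kelnex is earned (Rule 6).
With Faldor and Kelnex, Renwex is earned (Rule 8).
Yoreld would need Sabond and Sabhex (Rule 3), but Sabond is never earned. Yulxan would need Falarc and Morwyn (Rule 9), but Morwyn is never earned.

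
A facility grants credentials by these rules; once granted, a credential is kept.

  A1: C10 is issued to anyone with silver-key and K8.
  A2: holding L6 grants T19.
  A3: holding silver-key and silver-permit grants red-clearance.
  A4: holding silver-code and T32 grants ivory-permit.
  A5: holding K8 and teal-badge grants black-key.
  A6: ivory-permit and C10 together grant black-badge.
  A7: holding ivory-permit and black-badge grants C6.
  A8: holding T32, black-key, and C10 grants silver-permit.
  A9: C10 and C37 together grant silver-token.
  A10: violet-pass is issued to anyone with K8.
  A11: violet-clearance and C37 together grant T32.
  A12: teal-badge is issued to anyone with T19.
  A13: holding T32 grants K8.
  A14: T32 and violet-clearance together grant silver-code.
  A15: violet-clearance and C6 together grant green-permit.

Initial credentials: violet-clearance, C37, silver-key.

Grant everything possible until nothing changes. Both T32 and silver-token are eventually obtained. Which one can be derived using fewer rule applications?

T32: Holding violet-clearance and C37 grants T32 (A11). [1 rule application]
silver-token: Holding violet-clearance and C37 grants T32 (A11). Holding T32 grants K8 (A13). Holding silver-key and K8 grants C10 (A1). Holding C10 and C37 grants silver-token (A9). [4 rule applications]
T32 needs fewer.

T32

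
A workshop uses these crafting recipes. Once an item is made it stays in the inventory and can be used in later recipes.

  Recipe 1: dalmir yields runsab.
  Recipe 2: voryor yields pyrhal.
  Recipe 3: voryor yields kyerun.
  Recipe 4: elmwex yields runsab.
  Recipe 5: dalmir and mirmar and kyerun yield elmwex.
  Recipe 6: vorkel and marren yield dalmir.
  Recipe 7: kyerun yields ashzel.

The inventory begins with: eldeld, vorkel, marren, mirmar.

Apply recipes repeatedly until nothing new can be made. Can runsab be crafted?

vorkel and marren → dalmir (Recipe 6).
Using Recipe 1, dalmir makes runsab.

Yes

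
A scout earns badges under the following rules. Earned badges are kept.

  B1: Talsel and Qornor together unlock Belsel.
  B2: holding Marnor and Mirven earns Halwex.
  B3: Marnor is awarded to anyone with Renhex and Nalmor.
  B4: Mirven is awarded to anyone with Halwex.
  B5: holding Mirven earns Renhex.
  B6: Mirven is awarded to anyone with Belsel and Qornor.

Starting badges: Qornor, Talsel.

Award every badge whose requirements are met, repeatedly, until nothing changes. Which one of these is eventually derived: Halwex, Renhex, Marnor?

Renhex

With Talsel and Qornor, Belsel is earned (B1).
With Belsel and Qornor, Mirven is earned (B6).
With Mirven, Renhex is earned (B5).
Marnor would need Renhex and Nalmor (B3), but Nalmor is never earned. Halwex would need Marnor and Mirven (B2), but Marnor is never earned.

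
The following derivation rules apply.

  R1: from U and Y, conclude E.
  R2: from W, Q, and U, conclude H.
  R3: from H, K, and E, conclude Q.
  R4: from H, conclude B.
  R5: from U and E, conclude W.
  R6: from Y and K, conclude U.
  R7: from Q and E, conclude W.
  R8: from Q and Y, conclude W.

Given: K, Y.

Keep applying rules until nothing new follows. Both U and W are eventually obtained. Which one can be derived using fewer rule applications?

U: From Y and K, R6 gives U. [1 rule application]
W: Y and K hold, so U follows (R6). U and Y hold, so E follows (R1). U and E hold, so W follows (R5). [3 rule applications]
U needs fewer.

U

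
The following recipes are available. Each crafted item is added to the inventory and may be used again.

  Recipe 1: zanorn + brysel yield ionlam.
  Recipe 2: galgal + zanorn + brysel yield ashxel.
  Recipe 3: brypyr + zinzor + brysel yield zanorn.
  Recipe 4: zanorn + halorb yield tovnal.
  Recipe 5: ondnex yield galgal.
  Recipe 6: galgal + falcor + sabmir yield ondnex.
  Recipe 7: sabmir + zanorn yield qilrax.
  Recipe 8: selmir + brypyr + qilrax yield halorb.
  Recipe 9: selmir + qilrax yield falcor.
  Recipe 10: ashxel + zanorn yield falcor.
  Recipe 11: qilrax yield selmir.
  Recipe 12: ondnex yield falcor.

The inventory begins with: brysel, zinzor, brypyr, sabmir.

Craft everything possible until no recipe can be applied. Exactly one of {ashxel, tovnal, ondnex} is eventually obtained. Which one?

tovnal

Using Recipe 3, brypyr, zinzor, and brysel make zanorn.
sabmir + zanorn → qilrax (Recipe 7).
Using Recipe 11, qilrax makes selmir.
selmir + brypyr + qilrax → halorb (Recipe 8).
Using Recipe 4, zanorn and halorb make tovnal.
ondnex would need galgal, falcor, and sabmir (Recipe 6), but galgal is never obtained. ashxel would need galgal, zanorn, and brysel (Recipe 2), but galgal is never obtained.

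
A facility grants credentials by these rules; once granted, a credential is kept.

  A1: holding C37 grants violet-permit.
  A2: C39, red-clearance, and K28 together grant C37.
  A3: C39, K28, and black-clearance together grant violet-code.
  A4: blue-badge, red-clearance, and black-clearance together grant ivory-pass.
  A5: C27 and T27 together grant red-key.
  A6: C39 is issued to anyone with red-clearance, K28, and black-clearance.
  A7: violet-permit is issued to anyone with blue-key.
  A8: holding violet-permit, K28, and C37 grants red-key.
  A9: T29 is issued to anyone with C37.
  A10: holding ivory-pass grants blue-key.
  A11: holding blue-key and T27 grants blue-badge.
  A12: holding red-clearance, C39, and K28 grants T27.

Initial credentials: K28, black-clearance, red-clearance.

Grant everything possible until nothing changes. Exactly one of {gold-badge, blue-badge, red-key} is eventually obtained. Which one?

red-key

Holding red-clearance, K28, and black-clearance grants C39 (A6).
Holding C39, red-clearance, and K28 grants C37 (A2).
Holding C37 grants violet-permit (A1).
Holding violet-permit, K28, and C37 grants red-key (A8).
No rule produces gold-badge, and it is not given. blue-badge would need blue-key and T27 (A11), but blue-key is never granted.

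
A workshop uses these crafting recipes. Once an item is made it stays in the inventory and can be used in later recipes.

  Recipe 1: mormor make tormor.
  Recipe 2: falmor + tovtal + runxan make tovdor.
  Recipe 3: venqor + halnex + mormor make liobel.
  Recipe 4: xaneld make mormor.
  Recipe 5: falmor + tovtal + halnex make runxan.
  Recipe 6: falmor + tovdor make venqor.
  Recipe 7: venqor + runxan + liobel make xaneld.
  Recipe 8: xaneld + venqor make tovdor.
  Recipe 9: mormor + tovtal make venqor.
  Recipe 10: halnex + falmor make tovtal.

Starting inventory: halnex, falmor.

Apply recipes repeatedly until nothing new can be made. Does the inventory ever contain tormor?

No

tormor would need mormor (Recipe 1), but mormor is never obtained.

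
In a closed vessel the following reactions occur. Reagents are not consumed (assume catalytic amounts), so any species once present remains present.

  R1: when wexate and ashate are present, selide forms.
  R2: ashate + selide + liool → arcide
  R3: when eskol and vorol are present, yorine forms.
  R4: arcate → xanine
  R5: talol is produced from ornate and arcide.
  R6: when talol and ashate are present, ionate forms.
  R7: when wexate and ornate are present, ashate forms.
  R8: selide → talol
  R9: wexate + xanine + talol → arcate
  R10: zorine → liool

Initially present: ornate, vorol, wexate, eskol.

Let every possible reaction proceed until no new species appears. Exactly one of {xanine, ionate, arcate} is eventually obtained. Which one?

wexate and ornate present → ashate forms (R7).
wexate and ashate present → selide forms (R1).
selide present → talol forms (R8).
talol and ashate present → ionate forms (R6).
arcate would need wexate, xanine, and talol (R9), but xanine never forms. xanine would need arcate (R4), but arcate never forms.

ionate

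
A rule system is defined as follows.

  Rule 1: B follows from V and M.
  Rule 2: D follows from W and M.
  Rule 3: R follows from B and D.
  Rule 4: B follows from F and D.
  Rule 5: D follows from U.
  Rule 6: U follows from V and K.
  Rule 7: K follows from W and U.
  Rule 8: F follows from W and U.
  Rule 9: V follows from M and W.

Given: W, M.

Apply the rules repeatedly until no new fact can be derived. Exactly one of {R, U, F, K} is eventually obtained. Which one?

From M and W, Rule 9 gives V.
W and M hold, so D follows (Rule 2).
V and M hold, so B follows (Rule 1).
B and D hold, so R follows (Rule 3).
F would need W and U (Rule 8), but U is never established. K would need W and U (Rule 7), but U is never established. U would need V and K (Rule 6), but K is never established.

R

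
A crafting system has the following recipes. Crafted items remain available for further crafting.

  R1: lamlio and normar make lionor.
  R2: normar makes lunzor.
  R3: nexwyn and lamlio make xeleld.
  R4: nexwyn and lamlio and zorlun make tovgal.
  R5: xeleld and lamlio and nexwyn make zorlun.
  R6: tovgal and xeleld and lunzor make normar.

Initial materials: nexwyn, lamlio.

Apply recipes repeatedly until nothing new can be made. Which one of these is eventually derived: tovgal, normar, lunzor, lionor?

nexwyn and lamlio → xeleld (R3).
xeleld and lamlio and nexwyn → zorlun (R5).
nexwyn and lamlio and zorlun → tovgal (R4).
lionor would need lamlio and normar (R1), but normar is never obtained. lunzor would need normar (R2), but normar is never obtained. normar would need tovgal, xeleld, and lunzor (R6), but lunzor is never obtained.

tovgal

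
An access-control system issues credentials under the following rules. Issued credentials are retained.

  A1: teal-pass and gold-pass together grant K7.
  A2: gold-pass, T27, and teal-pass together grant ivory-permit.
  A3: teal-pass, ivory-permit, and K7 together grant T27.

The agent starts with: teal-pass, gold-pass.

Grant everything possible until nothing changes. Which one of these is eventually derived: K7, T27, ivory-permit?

Holding teal-pass and gold-pass grants K7 (A1).
ivory-permit would need gold-pass, T27, and teal-pass (A2), but T27 is never granted. T27 would need teal-pass, ivory-permit, and K7 (A3), but ivory-permit is never granted.

K7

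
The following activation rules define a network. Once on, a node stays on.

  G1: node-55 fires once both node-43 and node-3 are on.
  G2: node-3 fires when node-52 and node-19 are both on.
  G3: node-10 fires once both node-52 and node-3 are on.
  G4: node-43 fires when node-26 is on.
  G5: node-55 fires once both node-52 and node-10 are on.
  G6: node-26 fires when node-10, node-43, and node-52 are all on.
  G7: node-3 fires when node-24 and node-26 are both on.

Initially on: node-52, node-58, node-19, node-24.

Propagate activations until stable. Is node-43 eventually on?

No

node-43 would need node-26 (G4), but node-26 never turns on.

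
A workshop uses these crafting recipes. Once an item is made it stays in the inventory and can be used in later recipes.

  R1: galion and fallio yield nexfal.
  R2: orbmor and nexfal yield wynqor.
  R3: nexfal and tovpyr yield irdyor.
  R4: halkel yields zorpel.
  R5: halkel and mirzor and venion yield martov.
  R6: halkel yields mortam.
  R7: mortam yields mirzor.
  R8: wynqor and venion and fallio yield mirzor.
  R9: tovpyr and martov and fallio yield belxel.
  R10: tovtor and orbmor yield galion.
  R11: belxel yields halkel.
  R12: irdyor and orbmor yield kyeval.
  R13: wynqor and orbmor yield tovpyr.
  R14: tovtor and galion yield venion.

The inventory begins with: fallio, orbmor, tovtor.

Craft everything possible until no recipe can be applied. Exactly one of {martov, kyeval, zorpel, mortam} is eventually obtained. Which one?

kyeval

Using R10, tovtor and orbmor make galion.
Using R1, galion and fallio make nexfal.
orbmor and nexfal → wynqor (R2).
Using R13, wynqor and orbmor make tovpyr.
Using R3, nexfal and tovpyr make irdyor.
irdyor and orbmor → kyeval (R12).
zorpel would need halkel (R4), but halkel is never obtained. mortam would need halkel (R6), but halkel is never obtained. martov would need halkel, mirzor, and venion (R5), but halkel is never obtained.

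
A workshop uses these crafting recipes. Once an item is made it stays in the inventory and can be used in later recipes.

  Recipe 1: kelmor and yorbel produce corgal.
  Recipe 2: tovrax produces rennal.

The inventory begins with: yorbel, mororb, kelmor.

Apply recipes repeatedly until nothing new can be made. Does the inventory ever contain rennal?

rennal would need tovrax (Recipe 2), but tovrax is never obtained.

No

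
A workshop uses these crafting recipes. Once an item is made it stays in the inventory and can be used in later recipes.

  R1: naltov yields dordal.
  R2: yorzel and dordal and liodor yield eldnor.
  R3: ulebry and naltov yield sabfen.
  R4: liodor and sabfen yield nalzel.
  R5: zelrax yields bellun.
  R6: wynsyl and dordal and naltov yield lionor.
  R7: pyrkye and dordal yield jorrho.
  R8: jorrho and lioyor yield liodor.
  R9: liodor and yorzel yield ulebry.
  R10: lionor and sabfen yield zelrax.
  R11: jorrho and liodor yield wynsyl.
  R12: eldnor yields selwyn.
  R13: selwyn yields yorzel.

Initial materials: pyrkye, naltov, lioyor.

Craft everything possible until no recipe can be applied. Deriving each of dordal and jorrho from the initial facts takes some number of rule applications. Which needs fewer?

dordal

dordal: naltov → dordal (R1). [1 rule application]
jorrho: Using R1, naltov makes dordal. pyrkye and dordal → jorrho (R7). [2 rule applications]
dordal needs fewer.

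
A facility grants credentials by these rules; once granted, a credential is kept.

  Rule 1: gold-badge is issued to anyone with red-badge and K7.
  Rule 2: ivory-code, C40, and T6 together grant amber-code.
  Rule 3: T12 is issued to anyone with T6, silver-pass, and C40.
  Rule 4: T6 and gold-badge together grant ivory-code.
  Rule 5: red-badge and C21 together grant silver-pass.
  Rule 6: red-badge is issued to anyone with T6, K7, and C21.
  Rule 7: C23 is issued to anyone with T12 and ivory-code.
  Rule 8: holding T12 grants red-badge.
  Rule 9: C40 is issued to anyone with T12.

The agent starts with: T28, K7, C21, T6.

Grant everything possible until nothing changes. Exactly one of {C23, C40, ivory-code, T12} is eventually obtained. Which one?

Holding T6, K7, and C21 grants red-badge (Rule 6).
Holding red-badge and K7 grants gold-badge (Rule 1).
Holding T6 and gold-badge grants ivory-code (Rule 4).
T12 would need T6, silver-pass, and C40 (Rule 3), but C40 is never granted. C23 would need T12 and ivory-code (Rule 7), but T12 is never granted. C40 would need T12 (Rule 9), but T12 is never granted.

ivory-code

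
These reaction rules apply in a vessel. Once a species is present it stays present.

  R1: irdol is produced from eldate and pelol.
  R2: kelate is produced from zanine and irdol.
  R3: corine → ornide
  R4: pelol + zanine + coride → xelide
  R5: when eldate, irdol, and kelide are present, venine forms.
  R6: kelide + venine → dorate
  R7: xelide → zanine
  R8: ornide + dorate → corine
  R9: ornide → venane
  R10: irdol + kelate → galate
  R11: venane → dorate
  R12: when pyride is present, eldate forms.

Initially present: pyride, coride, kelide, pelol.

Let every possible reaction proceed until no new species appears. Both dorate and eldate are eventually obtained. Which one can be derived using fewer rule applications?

eldate: pyride present → eldate forms (R12). [1 rule application]
dorate: pyride present → eldate forms (R12). eldate and pelol present → irdol forms (R1). eldate, irdol, and kelide present → venine forms (R5). kelide and venine present → dorate forms (R6). [4 rule applications]
eldate needs fewer.

eldate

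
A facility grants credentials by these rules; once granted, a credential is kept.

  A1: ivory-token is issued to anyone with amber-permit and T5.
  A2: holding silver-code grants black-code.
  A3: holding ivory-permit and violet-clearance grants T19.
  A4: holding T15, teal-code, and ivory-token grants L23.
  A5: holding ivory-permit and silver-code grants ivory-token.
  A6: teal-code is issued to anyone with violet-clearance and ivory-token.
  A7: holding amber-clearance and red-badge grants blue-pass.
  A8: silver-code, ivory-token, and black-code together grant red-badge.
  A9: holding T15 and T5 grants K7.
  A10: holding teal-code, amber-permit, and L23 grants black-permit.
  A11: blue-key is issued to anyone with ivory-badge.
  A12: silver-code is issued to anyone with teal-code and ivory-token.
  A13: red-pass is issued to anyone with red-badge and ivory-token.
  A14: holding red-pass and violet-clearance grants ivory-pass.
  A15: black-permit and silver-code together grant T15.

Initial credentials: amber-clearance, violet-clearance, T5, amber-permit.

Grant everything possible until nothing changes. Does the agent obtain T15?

T15 would need black-permit and silver-code (A15), but black-permit is never granted.

No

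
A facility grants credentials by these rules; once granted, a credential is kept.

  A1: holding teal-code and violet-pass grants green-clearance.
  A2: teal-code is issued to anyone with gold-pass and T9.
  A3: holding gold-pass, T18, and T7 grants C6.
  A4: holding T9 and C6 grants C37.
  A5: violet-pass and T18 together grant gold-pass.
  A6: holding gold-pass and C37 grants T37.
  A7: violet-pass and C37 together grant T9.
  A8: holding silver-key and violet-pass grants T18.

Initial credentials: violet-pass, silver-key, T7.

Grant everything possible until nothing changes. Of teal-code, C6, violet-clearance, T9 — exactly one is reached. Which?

C6

Holding silver-key and violet-pass grants T18 (A8).
Holding violet-pass and T18 grants gold-pass (A5).
Holding gold-pass, T18, and T7 grants C6 (A3).
T9 would need violet-pass and C37 (A7), but C37 is never granted. teal-code would need gold-pass and T9 (A2), but T9 is never granted. No rule produces violet-clearance, and it is not given.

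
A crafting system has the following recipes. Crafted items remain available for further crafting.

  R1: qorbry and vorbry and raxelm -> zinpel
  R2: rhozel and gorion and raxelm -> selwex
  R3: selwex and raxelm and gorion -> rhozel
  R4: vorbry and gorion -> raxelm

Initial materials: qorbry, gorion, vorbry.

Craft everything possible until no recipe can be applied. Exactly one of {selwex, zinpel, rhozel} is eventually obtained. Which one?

zinpel

vorbry and gorion -> raxelm (R4).
qorbry and vorbry and raxelm -> zinpel (R1).
selwex would need rhozel, gorion, and raxelm (R2), but rhozel is never obtained. rhozel would need selwex, raxelm, and gorion (R3), but selwex is never obtained.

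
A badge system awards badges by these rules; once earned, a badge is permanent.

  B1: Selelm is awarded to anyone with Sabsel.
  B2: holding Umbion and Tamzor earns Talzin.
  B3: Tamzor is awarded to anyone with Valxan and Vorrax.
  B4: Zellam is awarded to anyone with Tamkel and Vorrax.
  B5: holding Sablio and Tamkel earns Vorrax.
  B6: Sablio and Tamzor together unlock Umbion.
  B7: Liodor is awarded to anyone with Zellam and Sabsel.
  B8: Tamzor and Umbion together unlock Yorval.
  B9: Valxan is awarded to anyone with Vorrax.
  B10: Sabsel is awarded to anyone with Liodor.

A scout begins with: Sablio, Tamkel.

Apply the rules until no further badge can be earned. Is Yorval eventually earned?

With Sablio and Tamkel, Vorrax is earned (B5).
With Vorrax, Valxan is earned (B9).
With Valxan and Vorrax, Tamzor is earned (B3).
With Sablio and Tamzor, Umbion is earned (B6).
With Tamzor and Umbion, Yorval is earned (B8).

Yes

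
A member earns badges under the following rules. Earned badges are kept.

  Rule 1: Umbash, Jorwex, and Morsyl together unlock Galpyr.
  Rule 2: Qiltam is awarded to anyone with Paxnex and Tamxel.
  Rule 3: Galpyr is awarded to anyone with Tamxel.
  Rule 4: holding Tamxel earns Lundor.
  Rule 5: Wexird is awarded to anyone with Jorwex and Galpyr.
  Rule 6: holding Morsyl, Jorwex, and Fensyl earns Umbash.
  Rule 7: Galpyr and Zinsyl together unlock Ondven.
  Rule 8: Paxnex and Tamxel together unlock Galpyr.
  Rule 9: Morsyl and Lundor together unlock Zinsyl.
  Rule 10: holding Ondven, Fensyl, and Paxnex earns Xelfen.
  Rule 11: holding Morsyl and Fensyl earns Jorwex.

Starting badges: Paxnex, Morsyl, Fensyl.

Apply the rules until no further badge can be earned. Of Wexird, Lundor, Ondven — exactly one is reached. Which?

Wexird

With Morsyl and Fensyl, Jorwex is earned (Rule 11).
With Morsyl, Jorwex, and Fensyl, Umbash is earned (Rule 6).
With Umbash, Jorwex, and Morsyl, Galpyr is earned (Rule 1).
With Jorwex and Galpyr, Wexird is earned (Rule 5).
Ondven would need Galpyr and Zinsyl (Rule 7), but Zinsyl is never earned. Lundor would need Tamxel (Rule 4), but Tamxel is never earned.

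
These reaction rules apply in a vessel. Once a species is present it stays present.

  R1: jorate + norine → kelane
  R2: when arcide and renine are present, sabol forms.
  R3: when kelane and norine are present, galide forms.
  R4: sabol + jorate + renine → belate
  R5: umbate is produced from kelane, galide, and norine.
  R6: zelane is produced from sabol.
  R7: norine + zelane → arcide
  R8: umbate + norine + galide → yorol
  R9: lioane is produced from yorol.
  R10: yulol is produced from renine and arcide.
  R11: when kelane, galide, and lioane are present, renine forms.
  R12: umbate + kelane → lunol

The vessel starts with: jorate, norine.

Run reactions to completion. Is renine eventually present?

Yes

jorate and norine present → kelane forms (R1).
kelane and norine present → galide forms (R3).
kelane, galide, and norine present → umbate forms (R5).
umbate, norine, and galide present → yorol forms (R8).
yorol present → lioane forms (R9).
kelane, galide, and lioane present → renine forms (R11).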